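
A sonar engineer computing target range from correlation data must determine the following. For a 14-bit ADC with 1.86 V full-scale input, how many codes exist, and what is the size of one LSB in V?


Step 1 — number of quantization levels:
L = 2^N = 2^14 = 16384

Step 2 — LSB step size:
delta = Vfs / L
      = 1.86 / 16384
      = 0.00011353 V

Levels = 16384; step size = 0.00011353 V


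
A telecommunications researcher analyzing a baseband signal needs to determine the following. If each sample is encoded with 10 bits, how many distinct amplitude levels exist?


Number of quantization levels = 2^N
= 2^10
= 1024

1024


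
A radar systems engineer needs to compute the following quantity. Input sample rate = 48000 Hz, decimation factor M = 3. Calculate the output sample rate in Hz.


Decimation reduces the sample rate:
fs_out = fs_in / M
       = 48000 / 3
       = 16000.0 Hz

16000.0 Hz


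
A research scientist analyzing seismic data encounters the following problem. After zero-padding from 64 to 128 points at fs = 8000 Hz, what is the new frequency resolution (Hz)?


Frequency resolution after zero-padding:
N_padded = 64 * 2 = 128
df = fs / N_padded
   = 8000 / 128
   = 62.5 Hz

62.5 Hz


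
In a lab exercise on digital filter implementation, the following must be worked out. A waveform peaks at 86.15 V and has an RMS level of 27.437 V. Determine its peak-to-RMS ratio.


Crest factor is the ratio of peak to RMS:
CF = V_peak / V_rms
   = 86.15 / 27.437
   = 3.1399

3.1399


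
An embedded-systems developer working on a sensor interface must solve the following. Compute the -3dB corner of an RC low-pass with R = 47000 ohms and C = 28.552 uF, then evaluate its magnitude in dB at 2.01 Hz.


Step 1 — cutoff frequency:
fc = 1 / (2*pi*R*C)
C = 28.552 uF = 2.8552e-05 F
fc = 1 / (2*pi*47000*2.8552e-05)
   = 0.1186 Hz

Step 2 — magnitude at f = 2.01 Hz:
|H(f)| = 1 / sqrt(1 + (f/fc)^2)
f/fc = 2.01 / 0.1186 = 16.947723
|H| = 1 / sqrt(1 + 287.225315) = 0.0589025
|H|_dB = 20*log10(0.0589025) = -24.6 dB

fc = 0.1186 Hz; |H(2.01 Hz)| = -24.6 dB


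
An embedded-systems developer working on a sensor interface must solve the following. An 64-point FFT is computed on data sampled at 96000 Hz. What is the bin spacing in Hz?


DFT frequency resolution:
df = fs / N
   = 96000 / 64
   = 1500.0 Hz

1500.0 Hz


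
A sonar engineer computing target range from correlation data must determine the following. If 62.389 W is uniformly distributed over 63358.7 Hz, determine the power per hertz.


Power spectral density:
PSD = P / BW
    = 62.389 / 63358.7
    = 0.0009847 W/Hz

0.0009847 W/Hz


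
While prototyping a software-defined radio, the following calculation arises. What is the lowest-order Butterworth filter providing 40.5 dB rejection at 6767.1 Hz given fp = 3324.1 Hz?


Butterworth filter order formula:
n = log10(10^(A/10) - 1) / (2 * log10(f_stop/f_pass))
10^(40.5/10) - 1 = 11219.1845
f_stop/f_pass = 6767.1 / 3324.1 = 2.0358
n = 6.5591 -> ceil = 7

7


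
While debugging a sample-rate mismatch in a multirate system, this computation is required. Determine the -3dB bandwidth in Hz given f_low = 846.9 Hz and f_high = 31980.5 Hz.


Bandwidth is the difference of -3dB frequencies:
BW = f_high - f_low
   = 31980.5 - 846.9
   = 31133.6 Hz

31133.6 Hz


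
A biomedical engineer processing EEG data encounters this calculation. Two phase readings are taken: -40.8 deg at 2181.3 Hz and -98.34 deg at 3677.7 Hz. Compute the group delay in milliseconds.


Group delay from phase difference:
tau = -d(phi)/d(omega)
d(phi) = -57.54 deg = -1.004262 rad
d(omega) = 2*pi*(3677.7 - 2181.3) = 9402.1585 rad/s
tau = -(-1.004262) / 9402.1585
    = 0.1068 ms

0.1068 ms


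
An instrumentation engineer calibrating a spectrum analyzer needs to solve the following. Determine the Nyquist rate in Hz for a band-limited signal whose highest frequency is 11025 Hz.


The Nyquist rate is twice the maximum frequency component.
fs_min = 2 * fmax
      = 2 * 11025
      = 22050 Hz

22050


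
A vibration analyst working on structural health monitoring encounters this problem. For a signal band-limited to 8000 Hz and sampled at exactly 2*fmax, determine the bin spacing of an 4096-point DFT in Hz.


Step 1 — Nyquist sampling rate:
fs = 2 * fmax = 2 * 8000 = 16000 Hz

Step 2 — DFT bin spacing:
df = fs / N = 16000 / 4096 = 3.9062 Hz

3.9062 Hz


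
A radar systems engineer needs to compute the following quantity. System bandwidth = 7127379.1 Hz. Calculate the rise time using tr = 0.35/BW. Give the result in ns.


Rise time from bandwidth relationship:
tr = 0.35 / BW
   = 0.35 / 7127379.1
   = 4.910640996e-08 s
   = 49.1064 ns

49.1064 ns


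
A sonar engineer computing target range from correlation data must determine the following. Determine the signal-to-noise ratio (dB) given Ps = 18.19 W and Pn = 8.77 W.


SNR in decibels:
SNR = 10 * log10(Ps / Pn)
    = 10 * log10(18.19 / 8.77)
    = 10 * log10(2.0741)
    = 10 * 0.3168
    = 3.17 dB

3.17 dB


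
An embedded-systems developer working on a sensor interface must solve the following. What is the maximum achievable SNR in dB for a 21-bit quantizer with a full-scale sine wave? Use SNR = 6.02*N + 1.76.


Theoretical SNR for a full-scale sinusoid:
SNR = 6.02 * N + 1.76
    = 6.02 * 21 + 1.76
    = 126.42 + 1.76
    = 128.18 dB

128.18 dB


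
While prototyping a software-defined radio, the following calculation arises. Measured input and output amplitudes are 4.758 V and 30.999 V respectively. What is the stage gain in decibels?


Voltage gain in dB:
G = 20 * log10(Vout / Vin)
  = 20 * log10(30.999 / 4.758)
  = 20 * log10(6.515132)
  = 20 * 0.813923
  = 16.28 dB

16.28 dB


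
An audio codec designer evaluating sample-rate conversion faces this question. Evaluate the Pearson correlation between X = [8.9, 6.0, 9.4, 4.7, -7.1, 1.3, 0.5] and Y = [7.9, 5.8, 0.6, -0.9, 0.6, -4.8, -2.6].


Pearson correlation coefficient (population):
r = cov(X,Y) / (std(X) * std(Y))
Mean X = 3.3857, Mean Y = 0.9429
Cov(X,Y) = 10.339184
Std(X) = 5.315322, Std(Y) = 4.160308
r = 0.4676

0.4676


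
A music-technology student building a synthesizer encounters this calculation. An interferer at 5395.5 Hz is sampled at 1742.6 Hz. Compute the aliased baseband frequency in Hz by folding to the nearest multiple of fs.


Compute the nearest integer multiple of fs to the signal:
n = round(5395.5 / 1742.6) = 3
f_alias = |5395.5 - 3 * 1742.6|
        = |5395.5 - 5227.8|
        = 167.7 Hz

167.7


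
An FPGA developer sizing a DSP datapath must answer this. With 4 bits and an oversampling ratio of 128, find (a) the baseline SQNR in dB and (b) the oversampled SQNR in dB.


Step 1 — baseline SQNR at Nyquist:
SQNR_base = 6.02*N + 1.76
          = 6.02*4 + 1.76
          = 25.84 dB

Step 2 — oversampling processing gain:
G = 10*log10(OSR) = 10*log10(128) = 21.07 dB

Step 3 — total:
SQNR_total = 25.84 + 21.07 = 46.91 dB

Base SQNR = 25.84 dB; oversampled SQNR = 46.91 dB


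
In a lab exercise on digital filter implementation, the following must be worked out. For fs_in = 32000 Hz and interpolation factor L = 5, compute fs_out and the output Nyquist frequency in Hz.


Step 1 — output sample rate after interpolation by L:
fs_out = L * fs_in = 5 * 32000 = 160000 Hz

Step 2 — Nyquist frequency of the output stream:
f_Nyq = fs_out / 2 = 160000 / 2 = 80000.0 Hz

fs_out = 160000 Hz; f_Nyquist = 80000.0 Hz


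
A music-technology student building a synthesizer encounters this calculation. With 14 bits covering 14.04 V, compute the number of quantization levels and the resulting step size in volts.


Step 1 — number of quantization levels:
L = 2^N = 2^14 = 16384

Step 2 — LSB step size:
delta = Vfs / L
      = 14.04 / 16384
      = 0.00085693 V

Levels = 16384; step size = 0.00085693 V


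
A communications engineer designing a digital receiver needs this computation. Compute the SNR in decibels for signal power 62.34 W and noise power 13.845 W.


SNR in decibels:
SNR = 10 * log10(Ps / Pn)
    = 10 * log10(62.34 / 13.845)
    = 10 * log10(4.5027)
    = 10 * 0.6535
    = 6.53 dB

6.53 dB


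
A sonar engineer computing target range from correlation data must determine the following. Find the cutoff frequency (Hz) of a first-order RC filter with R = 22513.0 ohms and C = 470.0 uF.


Cutoff frequency of a first-order RC filter:
fc = 1 / (2 * pi * R * C)
C = 470.0 uF = 0.00047 F
fc = 1 / (2 * pi * 22513.0 * 0.00047)
   = 1 / 66.483074885651
   = 0.015041 Hz

0.015041 Hz


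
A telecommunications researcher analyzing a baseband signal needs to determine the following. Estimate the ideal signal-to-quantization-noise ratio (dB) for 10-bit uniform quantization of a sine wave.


Theoretical SNR for a full-scale sinusoid:
SNR = 6.02 * N + 1.76
    = 6.02 * 10 + 1.76
    = 60.2 + 1.76
    = 61.96 dB

61.96 dB


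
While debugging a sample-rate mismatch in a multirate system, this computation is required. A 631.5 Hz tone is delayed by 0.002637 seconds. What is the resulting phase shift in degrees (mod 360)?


Phase shift from frequency and time delay:
phi = 360 * f * t_delay
    = 360 * 631.5 * 0.002637
    = 599.5 degrees
    mod 360 = 239.5 degrees

239.5 degrees


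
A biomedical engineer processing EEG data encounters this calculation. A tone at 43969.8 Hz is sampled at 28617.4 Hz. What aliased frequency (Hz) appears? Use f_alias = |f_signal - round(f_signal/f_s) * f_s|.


Compute the nearest integer multiple of fs to the signal:
n = round(43969.8 / 28617.4) = 2
f_alias = |43969.8 - 2 * 28617.4|
        = |43969.8 - 57234.8|
        = 13265.0 Hz

13265.0


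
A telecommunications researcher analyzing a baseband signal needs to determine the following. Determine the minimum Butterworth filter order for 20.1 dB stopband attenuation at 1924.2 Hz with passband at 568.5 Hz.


Butterworth filter order formula:
n = log10(10^(A/10) - 1) / (2 * log10(f_stop/f_pass))
10^(20.1/10) - 1 = 101.3293
f_stop/f_pass = 1924.2 / 568.5 = 3.3847
n = 1.8939 -> ceil = 2

2


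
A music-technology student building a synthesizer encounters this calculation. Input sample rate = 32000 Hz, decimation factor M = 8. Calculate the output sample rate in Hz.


Decimation reduces the sample rate:
fs_out = fs_in / M
       = 32000 / 8
       = 4000.0 Hz

4000.0 Hz


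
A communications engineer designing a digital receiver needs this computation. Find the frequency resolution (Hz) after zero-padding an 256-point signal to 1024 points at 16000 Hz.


Frequency resolution after zero-padding:
N_padded = 256 * 4 = 1024
df = fs / N_padded
   = 16000 / 1024
   = 15.625 Hz

15.625 Hz


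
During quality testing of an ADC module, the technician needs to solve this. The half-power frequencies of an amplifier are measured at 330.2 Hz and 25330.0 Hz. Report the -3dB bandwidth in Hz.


Bandwidth is the difference of -3dB frequencies:
BW = f_high - f_low
   = 25330.0 - 330.2
   = 24999.8 Hz

24999.8 Hz


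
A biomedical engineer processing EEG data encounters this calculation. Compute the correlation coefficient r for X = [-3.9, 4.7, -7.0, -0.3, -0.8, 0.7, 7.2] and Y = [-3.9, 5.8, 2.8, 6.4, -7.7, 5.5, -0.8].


Pearson correlation coefficient (population):
r = cov(X,Y) / (std(X) * std(Y))
Mean X = 0.0857, Mean Y = 1.1571
Cov(X,Y) = 3.500816
Std(X) = 4.461079, Std(Y) = 5.049146
r = 0.1554

0.1554


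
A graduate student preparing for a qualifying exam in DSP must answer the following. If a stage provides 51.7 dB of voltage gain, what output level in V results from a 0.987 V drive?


Output voltage from dB gain:
V_out = V_in * 10^(gain_dB / 20)
      = 0.987 * 10^(51.7 / 20)
      = 0.987 * 384.591782
      = 379.5921 V

379.5921 V


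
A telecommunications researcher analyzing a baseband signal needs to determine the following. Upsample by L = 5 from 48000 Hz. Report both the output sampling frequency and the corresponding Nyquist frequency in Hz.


Step 1 — output sample rate after interpolation by L:
fs_out = L * fs_in = 5 * 48000 = 240000 Hz

Step 2 — Nyquist frequency of the output stream:
f_Nyq = fs_out / 2 = 240000 / 2 = 120000.0 Hz

fs_out = 240000 Hz; f_Nyquist = 120000.0 Hz


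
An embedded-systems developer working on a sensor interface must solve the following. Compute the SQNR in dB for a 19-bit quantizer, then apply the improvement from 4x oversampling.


Step 1 — baseline SQNR at Nyquist:
SQNR_base = 6.02*N + 1.76
          = 6.02*19 + 1.76
          = 116.14 dB

Step 2 — oversampling processing gain:
G = 10*log10(OSR) = 10*log10(4) = 6.02 dB

Step 3 — total:
SQNR_total = 116.14 + 6.02 = 122.16 dB

Base SQNR = 116.14 dB; oversampled SQNR = 122.16 dB


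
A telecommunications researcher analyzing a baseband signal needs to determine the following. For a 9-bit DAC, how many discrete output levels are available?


Number of quantization levels = 2^N
= 2^9
= 512

512


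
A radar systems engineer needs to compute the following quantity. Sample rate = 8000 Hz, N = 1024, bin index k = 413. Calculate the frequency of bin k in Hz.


Frequency of DFT bin k:
f_k = k * fs / N
    = 413 * 8000 / 1024
    = 3304000 / 1024
    = 3226.562 Hz

3226.562 Hz


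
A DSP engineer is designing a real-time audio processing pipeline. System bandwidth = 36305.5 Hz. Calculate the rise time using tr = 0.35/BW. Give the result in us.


Rise time from bandwidth relationship:
tr = 0.35 / BW
   = 0.35 / 36305.5
   = 9.64041261e-06 s
   = 9.6404 us

9.6404 us


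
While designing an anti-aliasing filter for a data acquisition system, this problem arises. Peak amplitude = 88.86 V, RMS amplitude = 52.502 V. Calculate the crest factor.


Crest factor is the ratio of peak to RMS:
CF = V_peak / V_rms
   = 88.86 / 52.502
   = 1.6925

1.6925


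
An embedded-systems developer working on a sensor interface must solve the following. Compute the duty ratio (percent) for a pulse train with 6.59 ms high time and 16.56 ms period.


Duty cycle as a percentage:
DC = (t_on / T) * 100
   = (6.59 / 16.56) * 100
   = 0.397947 * 100
   = 39.79 %

39.79 %


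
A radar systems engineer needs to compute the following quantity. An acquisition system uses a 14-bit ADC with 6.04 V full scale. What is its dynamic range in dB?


Dynamic range from full-scale to LSB:
V_min = V_max / 2^bits = 6.04 / 2^14
DR = 20 * log10(V_max / V_min)
   = 20 * log10(2^14)
   = 20 * 14 * log10(2)
   = 84.29 dB

84.29 dB


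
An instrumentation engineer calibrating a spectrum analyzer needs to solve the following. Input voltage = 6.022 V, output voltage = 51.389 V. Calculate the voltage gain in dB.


Voltage gain in dB:
G = 20 * log10(Vout / Vin)
  = 20 * log10(51.389 / 6.022)
  = 20 * log10(8.533544)
  = 20 * 0.931129
  = 18.62 dB

18.62 dB


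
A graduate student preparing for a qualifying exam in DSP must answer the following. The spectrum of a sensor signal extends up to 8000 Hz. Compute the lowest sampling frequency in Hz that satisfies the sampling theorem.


The Nyquist rate is twice the maximum frequency component.
fs_min = 2 * fmax
      = 2 * 8000
      = 16000 Hz

16000


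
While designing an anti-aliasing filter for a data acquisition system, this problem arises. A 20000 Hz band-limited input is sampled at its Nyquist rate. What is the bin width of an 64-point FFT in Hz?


Step 1 — Nyquist sampling rate:
fs = 2 * fmax = 2 * 20000 = 40000 Hz

Step 2 — DFT bin spacing:
df = fs / N = 40000 / 64 = 625.0 Hz

625.0 Hz


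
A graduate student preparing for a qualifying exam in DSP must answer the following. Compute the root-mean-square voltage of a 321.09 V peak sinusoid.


RMS voltage for a sinusoidal waveform:
V_rms = V_peak / sqrt(2)
      = 321.09 / 1.414214
      = 227.045 V

227.045 V


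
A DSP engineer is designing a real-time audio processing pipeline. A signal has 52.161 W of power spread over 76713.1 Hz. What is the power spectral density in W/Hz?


Power spectral density:
PSD = P / BW
    = 52.161 / 76713.1
    = 0.00067995 W/Hz

0.00067995 W/Hz


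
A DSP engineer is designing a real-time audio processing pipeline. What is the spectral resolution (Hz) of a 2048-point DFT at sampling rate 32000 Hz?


DFT frequency resolution:
df = fs / N
   = 32000 / 2048
   = 15.625 Hz

15.625 Hz


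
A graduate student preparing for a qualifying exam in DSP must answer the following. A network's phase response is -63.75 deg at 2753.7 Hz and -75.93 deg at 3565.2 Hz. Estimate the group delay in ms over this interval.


Group delay from phase difference:
tau = -d(phi)/d(omega)
d(phi) = -12.18 deg = -0.212581 rad
d(omega) = 2*pi*(3565.2 - 2753.7) = 5098.8049 rad/s
tau = -(-0.212581) / 5098.8049
    = 0.0417 ms

0.0417 ms


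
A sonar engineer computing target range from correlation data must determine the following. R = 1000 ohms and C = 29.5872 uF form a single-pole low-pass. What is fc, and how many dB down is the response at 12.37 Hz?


Step 1 — cutoff frequency:
fc = 1 / (2*pi*R*C)
C = 29.5872 uF = 2.95872e-05 F
fc = 1 / (2*pi*1000*2.95872e-05)
   = 5.37918 Hz

Step 2 — magnitude at f = 12.37 Hz:
|H(f)| = 1 / sqrt(1 + (f/fc)^2)
f/fc = 12.37 / 5.37918 = 2.299607
|H| = 1 / sqrt(1 + 5.288192) = 0.3987834
|H|_dB = 20*log10(0.3987834) = -7.99 dB

fc = 5.37918 Hz; |H(12.37 Hz)| = -7.99 dB


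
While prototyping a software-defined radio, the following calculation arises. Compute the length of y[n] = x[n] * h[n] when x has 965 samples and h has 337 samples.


Linear convolution output length:
L = N + M - 1
  = 965 + 337 - 1
  = 1301 samples

1301


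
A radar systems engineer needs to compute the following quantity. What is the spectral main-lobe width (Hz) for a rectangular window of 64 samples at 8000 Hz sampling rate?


Main lobe width for a rectangular window:
Width = 2 * fs / N
      = 2 * 8000 / 64
      = 16000 / 64
      = 250.0 Hz

250.0 Hz


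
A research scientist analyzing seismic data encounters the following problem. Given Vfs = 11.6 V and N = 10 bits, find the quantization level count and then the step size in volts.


Step 1 — number of quantization levels:
L = 2^N = 2^10 = 1024

Step 2 — LSB step size:
delta = Vfs / L
      = 11.6 / 1024
      = 0.01132812 V

Levels = 1024; step size = 0.01132812 V


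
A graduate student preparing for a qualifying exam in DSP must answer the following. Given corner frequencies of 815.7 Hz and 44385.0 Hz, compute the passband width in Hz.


Bandwidth is the difference of -3dB frequencies:
BW = f_high - f_low
   = 44385.0 - 815.7
   = 43569.3 Hz

43569.3 Hz


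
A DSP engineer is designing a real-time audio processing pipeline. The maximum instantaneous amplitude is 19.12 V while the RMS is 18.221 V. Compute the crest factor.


Crest factor is the ratio of peak to RMS:
CF = V_peak / V_rms
   = 19.12 / 18.221
   = 1.0493

1.0493


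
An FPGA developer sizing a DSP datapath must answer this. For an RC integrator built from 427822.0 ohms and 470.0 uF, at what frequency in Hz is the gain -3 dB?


Cutoff frequency of a first-order RC filter:
fc = 1 / (2 * pi * R * C)
C = 470.0 uF = 0.00047 F
fc = 1 / (2 * pi * 427822.0 * 0.00047)
   = 1 / 1263.3999051094
   = 0.000792 Hz

0.000792 Hz


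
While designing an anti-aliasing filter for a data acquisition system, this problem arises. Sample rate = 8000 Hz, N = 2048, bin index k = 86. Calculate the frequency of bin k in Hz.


Frequency of DFT bin k:
f_k = k * fs / N
    = 86 * 8000 / 2048
    = 688000 / 2048
    = 335.938 Hz

335.938 Hz


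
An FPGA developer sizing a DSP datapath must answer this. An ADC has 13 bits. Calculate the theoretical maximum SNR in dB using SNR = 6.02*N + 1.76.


Theoretical SNR for a full-scale sinusoid:
SNR = 6.02 * N + 1.76
    = 6.02 * 13 + 1.76
    = 78.26 + 1.76
    = 80.02 dB

80.02 dB


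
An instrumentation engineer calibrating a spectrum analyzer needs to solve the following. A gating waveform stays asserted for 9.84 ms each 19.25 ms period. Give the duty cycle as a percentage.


Duty cycle as a percentage:
DC = (t_on / T) * 100
   = (9.84 / 19.25) * 100
   = 0.511169 * 100
   = 51.12 %

51.12 %


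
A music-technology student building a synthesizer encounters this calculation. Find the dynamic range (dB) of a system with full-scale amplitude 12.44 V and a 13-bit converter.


Dynamic range from full-scale to LSB:
V_min = V_max / 2^bits = 12.44 / 2^13
DR = 20 * log10(V_max / V_min)
   = 20 * log10(2^13)
   = 20 * 13 * log10(2)
   = 78.27 dB

78.27 dB


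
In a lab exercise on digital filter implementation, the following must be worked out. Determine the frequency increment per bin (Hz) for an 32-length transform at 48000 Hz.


DFT frequency resolution:
df = fs / N
   = 48000 / 32
   = 1500.0 Hz

1500.0 Hz


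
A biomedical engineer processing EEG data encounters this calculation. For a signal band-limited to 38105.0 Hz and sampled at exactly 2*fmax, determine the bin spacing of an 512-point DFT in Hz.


Step 1 — Nyquist sampling rate:
fs = 2 * fmax = 2 * 38105.0 = 76210.0 Hz

Step 2 — DFT bin spacing:
df = fs / N = 76210.0 / 512 = 148.8477 Hz

148.8477 Hz


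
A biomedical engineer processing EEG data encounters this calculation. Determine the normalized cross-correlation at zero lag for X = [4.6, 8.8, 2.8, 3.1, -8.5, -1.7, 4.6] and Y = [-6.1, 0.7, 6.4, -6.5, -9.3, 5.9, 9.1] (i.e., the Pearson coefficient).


Pearson correlation coefficient (population):
r = cov(X,Y) / (std(X) * std(Y))
Mean X = 1.9571, Mean Y = 0.0286
Cov(X,Y) = 12.336939
Std(X) = 5.14833, Std(Y) = 6.814001
r = 0.3517

0.3517


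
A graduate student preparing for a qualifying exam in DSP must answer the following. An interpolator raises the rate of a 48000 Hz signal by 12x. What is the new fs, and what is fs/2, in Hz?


Step 1 — output sample rate after interpolation by L:
fs_out = L * fs_in = 12 * 48000 = 576000 Hz

Step 2 — Nyquist frequency of the output stream:
f_Nyq = fs_out / 2 = 576000 / 2 = 288000.0 Hz

fs_out = 576000 Hz; f_Nyquist = 288000.0 Hz


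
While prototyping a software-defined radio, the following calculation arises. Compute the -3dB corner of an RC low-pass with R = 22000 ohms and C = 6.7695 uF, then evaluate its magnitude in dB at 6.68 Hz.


Step 1 — cutoff frequency:
fc = 1 / (2*pi*R*C)
C = 6.7695 uF = 6.7695e-06 F
fc = 1 / (2*pi*22000*6.7695e-06)
   = 1.06866 Hz

Step 2 — magnitude at f = 6.68 Hz:
|H(f)| = 1 / sqrt(1 + (f/fc)^2)
f/fc = 6.68 / 1.06866 = 6.250819
|H| = 1 / sqrt(1 + 39.072738) = 0.1579703
|H|_dB = 20*log10(0.1579703) = -16.03 dB

fc = 1.06866 Hz; |H(6.68 Hz)| = -16.03 dB


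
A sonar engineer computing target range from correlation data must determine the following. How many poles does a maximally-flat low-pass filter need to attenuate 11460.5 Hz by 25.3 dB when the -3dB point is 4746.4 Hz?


Butterworth filter order formula:
n = log10(10^(A/10) - 1) / (2 * log10(f_stop/f_pass))
10^(25.3/10) - 1 = 337.8442
f_stop/f_pass = 11460.5 / 4746.4 = 2.4146
n = 3.3026 -> ceil = 4

4


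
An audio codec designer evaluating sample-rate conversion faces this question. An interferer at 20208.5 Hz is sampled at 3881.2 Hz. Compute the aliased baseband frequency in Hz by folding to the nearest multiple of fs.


Compute the nearest integer multiple of fs to the signal:
n = round(20208.5 / 3881.2) = 5
f_alias = |20208.5 - 5 * 3881.2|
        = |20208.5 - 19406.0|
        = 802.5 Hz

802.5


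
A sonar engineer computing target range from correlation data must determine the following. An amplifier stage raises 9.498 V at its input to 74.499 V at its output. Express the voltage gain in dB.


Voltage gain in dB:
G = 20 * log10(Vout / Vin)
  = 20 * log10(74.499 / 9.498)
  = 20 * log10(7.843651)
  = 20 * 0.894518
  = 17.89 dB

17.89 dB


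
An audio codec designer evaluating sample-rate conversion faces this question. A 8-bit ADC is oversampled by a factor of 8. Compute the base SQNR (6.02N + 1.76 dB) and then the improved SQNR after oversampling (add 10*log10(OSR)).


Step 1 — baseline SQNR at Nyquist:
SQNR_base = 6.02*N + 1.76
          = 6.02*8 + 1.76
          = 49.92 dB

Step 2 — oversampling processing gain:
G = 10*log10(OSR) = 10*log10(8) = 9.03 dB

Step 3 — total:
SQNR_total = 49.92 + 9.03 = 58.95 dB

Base SQNR = 49.92 dB; oversampled SQNR = 58.95 dB


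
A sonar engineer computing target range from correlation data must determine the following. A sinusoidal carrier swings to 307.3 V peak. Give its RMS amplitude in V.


RMS voltage for a sinusoidal waveform:
V_rms = V_peak / sqrt(2)
      = 307.3 / 1.414214
      = 217.294 V

217.294 V


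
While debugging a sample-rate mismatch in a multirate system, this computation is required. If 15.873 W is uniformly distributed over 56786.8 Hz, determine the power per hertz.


Power spectral density:
PSD = P / BW
    = 15.873 / 56786.8
    = 0.00027952 W/Hz

0.00027952 W/Hz


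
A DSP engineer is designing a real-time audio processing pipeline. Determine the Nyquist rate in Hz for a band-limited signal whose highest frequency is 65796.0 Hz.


The Nyquist rate is twice the maximum frequency component.
fs_min = 2 * fmax
      = 2 * 65796.0
      = 131592.0 Hz

131592.0


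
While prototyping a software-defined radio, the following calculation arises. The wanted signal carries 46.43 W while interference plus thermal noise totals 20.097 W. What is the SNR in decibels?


SNR in decibels:
SNR = 10 * log10(Ps / Pn)
    = 10 * log10(46.43 / 20.097)
    = 10 * log10(2.3103)
    = 10 * 0.3637
    = 3.64 dB

3.64 dB


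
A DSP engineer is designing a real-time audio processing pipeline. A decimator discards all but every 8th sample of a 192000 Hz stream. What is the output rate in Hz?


Decimation reduces the sample rate:
fs_out = fs_in / M
       = 192000 / 8
       = 24000.0 Hz

24000.0 Hz


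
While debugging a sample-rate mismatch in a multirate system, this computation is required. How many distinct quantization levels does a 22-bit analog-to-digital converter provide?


Number of quantization levels = 2^N
= 2^22
= 4194304

4194304


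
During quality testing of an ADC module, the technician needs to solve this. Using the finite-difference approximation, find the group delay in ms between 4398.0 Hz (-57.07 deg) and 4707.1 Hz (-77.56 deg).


Group delay from phase difference:
tau = -d(phi)/d(omega)
d(phi) = -20.49 deg = -0.357618 rad
d(omega) = 2*pi*(4707.1 - 4398.0) = 1942.1326 rad/s
tau = -(-0.357618) / 1942.1326
    = 0.1841 ms

0.1841 ms


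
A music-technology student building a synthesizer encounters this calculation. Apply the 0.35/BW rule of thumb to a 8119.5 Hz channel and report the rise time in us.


Rise time from bandwidth relationship:
tr = 0.35 / BW
   = 0.35 / 8119.5
   = 4.310610259e-05 s
   = 43.1061 us

43.1061 us


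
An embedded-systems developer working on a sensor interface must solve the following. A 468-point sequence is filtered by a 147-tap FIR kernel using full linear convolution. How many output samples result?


Linear convolution output length:
L = N + M - 1
  = 468 + 147 - 1
  = 614 samples

614


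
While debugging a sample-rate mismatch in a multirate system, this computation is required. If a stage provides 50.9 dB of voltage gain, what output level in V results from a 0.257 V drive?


Output voltage from dB gain:
V_out = V_in * 10^(gain_dB / 20)
      = 0.257 * 10^(50.9 / 20)
      = 0.257 * 350.751874
      = 90.1432 V

90.1432 V


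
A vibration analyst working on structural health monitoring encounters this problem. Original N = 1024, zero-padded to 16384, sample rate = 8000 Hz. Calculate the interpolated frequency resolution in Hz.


Frequency resolution after zero-padding:
N_padded = 1024 * 16 = 16384
df = fs / N_padded
   = 8000 / 16384
   = 0.4883 Hz

0.4883 Hz


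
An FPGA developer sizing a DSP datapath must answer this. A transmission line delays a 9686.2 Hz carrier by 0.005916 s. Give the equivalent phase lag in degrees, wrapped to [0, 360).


Phase shift from frequency and time delay:
phi = 360 * f * t_delay
    = 360 * 9686.2 * 0.005916
    = 20629.28 degrees
    mod 360 = 109.28 degrees

109.28 degrees


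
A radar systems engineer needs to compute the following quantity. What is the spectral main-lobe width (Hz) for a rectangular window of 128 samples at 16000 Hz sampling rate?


Main lobe width for a rectangular window:
Width = 2 * fs / N
      = 2 * 16000 / 128
      = 32000 / 128
      = 250.0 Hz

250.0 Hz


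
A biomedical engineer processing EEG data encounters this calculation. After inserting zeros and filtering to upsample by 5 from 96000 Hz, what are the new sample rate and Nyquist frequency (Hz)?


Step 1 — output sample rate after interpolation by L:
fs_out = L * fs_in = 5 * 96000 = 480000 Hz

Step 2 — Nyquist frequency of the output stream:
f_Nyq = fs_out / 2 = 480000 / 2 = 240000.0 Hz

fs_out = 480000 Hz; f_Nyquist = 240000.0 Hz


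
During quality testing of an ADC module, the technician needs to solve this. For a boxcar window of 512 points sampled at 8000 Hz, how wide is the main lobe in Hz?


Main lobe width for a rectangular window:
Width = 2 * fs / N
      = 2 * 8000 / 512
      = 16000 / 512
      = 31.25 Hz

31.25 Hz


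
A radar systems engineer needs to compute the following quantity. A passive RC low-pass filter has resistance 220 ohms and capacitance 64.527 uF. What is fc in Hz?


Cutoff frequency of a first-order RC filter:
fc = 1 / (2 * pi * R * C)
C = 64.527 uF = 6.4527e-05 F
fc = 1 / (2 * pi * 220 * 6.4527e-05)
   = 1 / 0.089195721629603
   = 11.2113 Hz

11.2113 Hz


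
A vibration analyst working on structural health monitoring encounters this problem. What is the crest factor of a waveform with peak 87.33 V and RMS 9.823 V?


Crest factor is the ratio of peak to RMS:
CF = V_peak / V_rms
   = 87.33 / 9.823
   = 8.8904

8.8904


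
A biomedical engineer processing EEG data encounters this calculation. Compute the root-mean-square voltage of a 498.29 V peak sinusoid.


RMS voltage for a sinusoidal waveform:
V_rms = V_peak / sqrt(2)
      = 498.29 / 1.414214
      = 352.344 V

352.344 V


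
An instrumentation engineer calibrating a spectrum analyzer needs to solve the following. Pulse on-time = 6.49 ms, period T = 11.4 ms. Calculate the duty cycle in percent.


Duty cycle as a percentage:
DC = (t_on / T) * 100
   = (6.49 / 11.4) * 100
   = 0.569298 * 100
   = 56.93 %

56.93 %


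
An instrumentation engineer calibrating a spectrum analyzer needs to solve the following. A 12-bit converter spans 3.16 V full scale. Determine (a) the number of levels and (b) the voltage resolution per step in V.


Step 1 — number of quantization levels:
L = 2^N = 2^12 = 4096

Step 2 — LSB step size:
delta = Vfs / L
      = 3.16 / 4096
      = 0.00077148 V

Levels = 4096; step size = 0.00077148 V


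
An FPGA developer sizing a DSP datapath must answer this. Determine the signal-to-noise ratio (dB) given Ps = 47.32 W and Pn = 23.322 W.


SNR in decibels:
SNR = 10 * log10(Ps / Pn)
    = 10 * log10(47.32 / 23.322)
    = 10 * log10(2.029)
    = 10 * 0.3073
    = 3.07 dB

3.07 dB


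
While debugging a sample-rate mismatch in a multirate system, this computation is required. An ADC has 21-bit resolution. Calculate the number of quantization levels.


Number of quantization levels = 2^N
= 2^21
= 2097152

2097152


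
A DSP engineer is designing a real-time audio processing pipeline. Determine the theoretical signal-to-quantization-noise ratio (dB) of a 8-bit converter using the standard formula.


Theoretical SNR for a full-scale sinusoid:
SNR = 6.02 * N + 1.76
    = 6.02 * 8 + 1.76
    = 48.16 + 1.76
    = 49.92 dB

49.92 dB


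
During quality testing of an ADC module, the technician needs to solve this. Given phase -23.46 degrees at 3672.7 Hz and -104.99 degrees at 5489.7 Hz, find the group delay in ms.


Group delay from phase difference:
tau = -d(phi)/d(omega)
d(phi) = -81.53 deg = -1.422967 rad
d(omega) = 2*pi*(5489.7 - 3672.7) = 11416.5477 rad/s
tau = -(-1.422967) / 11416.5477
    = 0.1246 ms

0.1246 ms


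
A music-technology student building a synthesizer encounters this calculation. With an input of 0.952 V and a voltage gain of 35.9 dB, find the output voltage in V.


Output voltage from dB gain:
V_out = V_in * 10^(gain_dB / 20)
      = 0.952 * 10^(35.9 / 20)
      = 0.952 * 62.373484
      = 59.3796 V

59.3796 V


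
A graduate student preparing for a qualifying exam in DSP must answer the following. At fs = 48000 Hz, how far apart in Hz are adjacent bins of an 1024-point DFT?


DFT frequency resolution:
df = fs / N
   = 48000 / 1024
   = 46.875 Hz

46.875 Hz


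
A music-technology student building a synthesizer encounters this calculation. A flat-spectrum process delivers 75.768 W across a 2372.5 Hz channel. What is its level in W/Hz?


Power spectral density:
PSD = P / BW
    = 75.768 / 2372.5
    = 0.03193593 W/Hz

0.03193593 W/Hz


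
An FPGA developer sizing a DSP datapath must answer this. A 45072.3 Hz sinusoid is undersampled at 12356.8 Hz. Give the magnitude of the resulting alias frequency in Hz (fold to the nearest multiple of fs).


Compute the nearest integer multiple of fs to the signal:
n = round(45072.3 / 12356.8) = 4
f_alias = |45072.3 - 4 * 12356.8|
        = |45072.3 - 49427.2|
        = 4354.9 Hz

4354.9


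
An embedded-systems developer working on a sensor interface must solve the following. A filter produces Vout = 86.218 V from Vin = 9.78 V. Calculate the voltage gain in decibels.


Voltage gain in dB:
G = 20 * log10(Vout / Vin)
  = 20 * log10(86.218 / 9.78)
  = 20 * log10(8.815746)
  = 20 * 0.945259
  = 18.91 dB

18.91 dB


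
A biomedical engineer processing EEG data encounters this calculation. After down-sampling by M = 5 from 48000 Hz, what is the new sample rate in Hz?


Decimation reduces the sample rate:
fs_out = fs_in / M
       = 48000 / 5
       = 9600.0 Hz

9600.0 Hz


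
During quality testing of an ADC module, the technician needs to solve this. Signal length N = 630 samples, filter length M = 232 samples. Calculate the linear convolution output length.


Linear convolution output length:
L = N + M - 1
  = 630 + 232 - 1
  = 861 samples

861


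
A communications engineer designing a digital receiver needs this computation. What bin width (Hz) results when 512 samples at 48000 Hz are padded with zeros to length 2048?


Frequency resolution after zero-padding:
N_padded = 512 * 4 = 2048
df = fs / N_padded
   = 48000 / 2048
   = 23.4375 Hz

23.4375 Hz


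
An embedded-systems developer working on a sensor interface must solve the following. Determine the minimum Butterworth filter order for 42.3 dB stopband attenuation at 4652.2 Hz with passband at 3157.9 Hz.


Butterworth filter order formula:
n = log10(10^(A/10) - 1) / (2 * log10(f_stop/f_pass))
10^(42.3/10) - 1 = 16981.4365
f_stop/f_pass = 4652.2 / 3157.9 = 1.4732
n = 12.5698 -> ceil = 13

13


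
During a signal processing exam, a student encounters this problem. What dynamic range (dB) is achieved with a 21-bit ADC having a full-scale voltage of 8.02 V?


Dynamic range from full-scale to LSB:
V_min = V_max / 2^bits = 8.02 / 2^21
DR = 20 * log10(V_max / V_min)
   = 20 * log10(2^21)
   = 20 * 21 * log10(2)
   = 126.43 dB

126.43 dB


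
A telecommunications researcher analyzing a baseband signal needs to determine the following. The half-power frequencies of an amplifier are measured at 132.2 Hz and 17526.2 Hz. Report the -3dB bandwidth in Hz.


Bandwidth is the difference of -3dB frequencies:
BW = f_high - f_low
   = 17526.2 - 132.2
   = 17394.0 Hz

17394.0 Hz


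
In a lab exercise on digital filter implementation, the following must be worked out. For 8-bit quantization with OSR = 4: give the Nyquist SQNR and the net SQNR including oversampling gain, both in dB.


Step 1 — baseline SQNR at Nyquist:
SQNR_base = 6.02*N + 1.76
          = 6.02*8 + 1.76
          = 49.92 dB

Step 2 — oversampling processing gain:
G = 10*log10(OSR) = 10*log10(4) = 6.02 dB

Step 3 — total:
SQNR_total = 49.92 + 6.02 = 55.94 dB

Base SQNR = 49.92 dB; oversampled SQNR = 55.94 dB


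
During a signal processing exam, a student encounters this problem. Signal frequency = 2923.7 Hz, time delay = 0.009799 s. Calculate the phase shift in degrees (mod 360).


Phase shift from frequency and time delay:
phi = 360 * f * t_delay
    = 360 * 2923.7 * 0.009799
    = 10313.76 degrees
    mod 360 = 233.76 degrees

233.76 degrees


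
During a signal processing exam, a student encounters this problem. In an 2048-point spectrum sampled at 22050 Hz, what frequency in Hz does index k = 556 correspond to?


Frequency of DFT bin k:
f_k = k * fs / N
    = 556 * 22050 / 2048
    = 12259800 / 2048
    = 5986.23 Hz

5986.23 Hz


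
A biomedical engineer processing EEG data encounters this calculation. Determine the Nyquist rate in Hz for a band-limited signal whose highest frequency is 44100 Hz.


The Nyquist rate is twice the maximum frequency component.
fs_min = 2 * fmax
      = 2 * 44100
      = 88200 Hz

88200


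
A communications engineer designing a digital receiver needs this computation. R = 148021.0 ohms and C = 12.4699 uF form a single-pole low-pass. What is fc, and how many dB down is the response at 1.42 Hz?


Step 1 — cutoff frequency:
fc = 1 / (2*pi*R*C)
C = 12.4699 uF = 1.24699e-05 F
fc = 1 / (2*pi*148021.0*1.24699e-05)
   = 0.0862251 Hz

Step 2 — magnitude at f = 1.42 Hz:
|H(f)| = 1 / sqrt(1 + (f/fc)^2)
f/fc = 1.42 / 0.0862251 = 16.468523
|H| = 1 / sqrt(1 + 271.21225) = 0.0606103
|H|_dB = 20*log10(0.0606103) = -24.35 dB

fc = 0.0862251 Hz; |H(1.42 Hz)| = -24.35 dB


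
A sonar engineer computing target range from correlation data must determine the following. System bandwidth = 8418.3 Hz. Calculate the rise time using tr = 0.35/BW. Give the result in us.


Rise time from bandwidth relationship:
tr = 0.35 / BW
   = 0.35 / 8418.3
   = 4.157609018e-05 s
   = 41.5761 us

41.5761 us


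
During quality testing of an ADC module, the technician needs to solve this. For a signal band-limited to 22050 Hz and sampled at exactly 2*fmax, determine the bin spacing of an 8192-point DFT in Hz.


Step 1 — Nyquist sampling rate:
fs = 2 * fmax = 2 * 22050 = 44100 Hz

Step 2 — DFT bin spacing:
df = fs / N = 44100 / 8192 = 5.3833 Hz

5.3833 Hz


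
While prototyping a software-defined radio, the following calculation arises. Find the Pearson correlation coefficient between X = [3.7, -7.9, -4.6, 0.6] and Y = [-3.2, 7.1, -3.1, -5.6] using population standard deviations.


Pearson correlation coefficient (population):
r = cov(X,Y) / (std(X) * std(Y))
Mean X = -2.05, Mean Y = -1.2
Cov(X,Y) = -16.7175
Std(X) = 4.494719, Std(Y) = 4.895406
r = -0.7598

-0.7598


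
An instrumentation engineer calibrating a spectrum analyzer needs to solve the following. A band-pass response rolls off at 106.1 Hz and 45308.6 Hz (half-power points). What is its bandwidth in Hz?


Bandwidth is the difference of -3dB frequencies:
BW = f_high - f_low
   = 45308.6 - 106.1
   = 45202.5 Hz

45202.5 Hz


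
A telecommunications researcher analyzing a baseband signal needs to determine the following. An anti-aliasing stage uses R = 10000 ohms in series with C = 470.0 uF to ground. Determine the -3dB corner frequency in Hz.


Cutoff frequency of a first-order RC filter:
fc = 1 / (2 * pi * R * C)
C = 470.0 uF = 0.00047 F
fc = 1 / (2 * pi * 10000 * 0.00047)
   = 1 / 29.530970943744
   = 0.033863 Hz

0.033863 Hz


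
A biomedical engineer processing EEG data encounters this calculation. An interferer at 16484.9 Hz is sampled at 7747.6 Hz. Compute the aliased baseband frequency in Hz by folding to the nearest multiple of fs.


Compute the nearest integer multiple of fs to the signal:
n = round(16484.9 / 7747.6) = 2
f_alias = |16484.9 - 2 * 7747.6|
        = |16484.9 - 15495.2|
        = 989.7 Hz

989.7
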